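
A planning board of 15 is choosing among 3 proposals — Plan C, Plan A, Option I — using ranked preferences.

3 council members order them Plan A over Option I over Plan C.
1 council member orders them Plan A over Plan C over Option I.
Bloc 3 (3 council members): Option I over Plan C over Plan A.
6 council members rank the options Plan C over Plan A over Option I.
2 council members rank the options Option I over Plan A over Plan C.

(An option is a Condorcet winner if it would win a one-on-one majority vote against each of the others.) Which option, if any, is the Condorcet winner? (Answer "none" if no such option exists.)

Head-to-head results (15 council members):
Plan C vs Plan A: Plan C is ranked higher on 3+6 = 9 ballots, Plan A on 6. Plan C wins 9–6.
Plan C vs Option I: 7 to 8, Option I.
Plan A vs Option I: Plan A preferred on 3+1+6 = 10 ballots; Plan A wins 10–5.
No option is unbeaten: Plan C loses to Option I; Plan A loses to Plan C; Option I loses to Plan A. In particular Plan C beats Plan A beats Option I beats Plan C is a majority cycle — no Condorcet winner exists.

none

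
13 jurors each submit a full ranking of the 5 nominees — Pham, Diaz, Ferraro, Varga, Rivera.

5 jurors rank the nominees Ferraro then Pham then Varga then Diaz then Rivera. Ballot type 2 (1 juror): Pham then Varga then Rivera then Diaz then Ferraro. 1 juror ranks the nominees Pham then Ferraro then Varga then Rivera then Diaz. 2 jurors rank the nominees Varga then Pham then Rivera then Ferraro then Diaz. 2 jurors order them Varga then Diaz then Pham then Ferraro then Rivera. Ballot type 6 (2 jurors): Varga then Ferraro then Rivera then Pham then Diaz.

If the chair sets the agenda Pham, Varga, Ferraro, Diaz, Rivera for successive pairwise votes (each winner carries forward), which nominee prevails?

Ferraro

Round 1: Pham vs Varga — 7–6, Pham advances.
Round 2: Pham vs Ferraro — 6–7, Ferraro advances.
Round 3: Ferraro vs Diaz — 10–3, Ferraro advances.
Round 4: Ferraro vs Rivera — 10–3, Ferraro advances.
Ferraro survives the agenda.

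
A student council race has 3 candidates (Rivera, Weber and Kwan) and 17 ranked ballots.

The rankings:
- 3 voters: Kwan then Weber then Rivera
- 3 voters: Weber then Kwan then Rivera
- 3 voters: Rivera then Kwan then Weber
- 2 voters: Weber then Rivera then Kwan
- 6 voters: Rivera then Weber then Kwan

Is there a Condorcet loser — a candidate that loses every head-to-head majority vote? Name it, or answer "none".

Pairwise majorities:
Rivera vs Weber: Rivera preferred on 3+6 = 9 ballots; Rivera wins 9–8.
Rivera–Kwan: Rivera 11–6.
Weber–Kwan: Weber 11–6.
Kwan loses to every other candidate — it is the Condorcet loser.

Kwan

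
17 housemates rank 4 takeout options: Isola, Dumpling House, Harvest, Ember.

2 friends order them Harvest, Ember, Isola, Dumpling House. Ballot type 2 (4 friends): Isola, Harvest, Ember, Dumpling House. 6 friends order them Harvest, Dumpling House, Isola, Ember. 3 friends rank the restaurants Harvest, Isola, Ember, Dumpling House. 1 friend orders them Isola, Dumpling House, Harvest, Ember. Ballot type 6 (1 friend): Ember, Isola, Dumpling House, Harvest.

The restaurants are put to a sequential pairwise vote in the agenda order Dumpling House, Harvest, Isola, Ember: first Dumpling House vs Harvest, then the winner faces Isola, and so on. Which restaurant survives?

Round 1: Dumpling House vs Harvest — 2–15, Harvest advances.
Round 2: Harvest vs Isola — 11–6, Harvest advances.
Round 3: Harvest vs Ember — 16–1, Harvest advances.
Harvest survives the agenda.

Harvest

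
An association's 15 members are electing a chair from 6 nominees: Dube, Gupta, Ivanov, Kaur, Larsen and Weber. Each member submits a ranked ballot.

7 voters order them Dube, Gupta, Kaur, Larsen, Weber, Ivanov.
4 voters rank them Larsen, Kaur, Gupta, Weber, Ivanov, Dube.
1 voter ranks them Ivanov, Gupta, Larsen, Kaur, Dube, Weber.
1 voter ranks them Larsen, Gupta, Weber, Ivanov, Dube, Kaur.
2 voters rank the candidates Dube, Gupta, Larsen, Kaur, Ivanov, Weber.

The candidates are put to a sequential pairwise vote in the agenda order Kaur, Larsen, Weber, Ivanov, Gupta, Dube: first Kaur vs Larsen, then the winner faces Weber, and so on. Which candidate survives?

Round 1: Kaur vs Larsen — 7–8, Larsen advances.
Round 2: Larsen vs Weber — 15–0, Larsen advances.
Round 3: Larsen vs Ivanov — 14–1, Larsen advances.
Round 4: Larsen vs Gupta — 5–10, Gupta advances.
Round 5: Gupta vs Dube — 6–9, Dube advances.
The agenda winner is Dube.

Dube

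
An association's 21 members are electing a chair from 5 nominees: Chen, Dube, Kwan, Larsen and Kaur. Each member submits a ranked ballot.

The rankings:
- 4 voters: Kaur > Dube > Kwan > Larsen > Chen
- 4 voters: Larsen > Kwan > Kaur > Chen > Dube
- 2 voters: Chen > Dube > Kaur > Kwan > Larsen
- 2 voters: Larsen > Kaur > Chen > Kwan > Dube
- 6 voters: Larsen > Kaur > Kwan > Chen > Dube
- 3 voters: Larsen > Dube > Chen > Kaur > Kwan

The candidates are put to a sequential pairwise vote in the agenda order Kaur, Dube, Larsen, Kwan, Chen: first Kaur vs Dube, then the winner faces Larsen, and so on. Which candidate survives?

Larsen

Round 1: Kaur vs Dube — 16–5, Kaur advances.
Round 2: Kaur vs Larsen — 6–15, Larsen advances.
Round 3: Larsen vs Kwan — 15–6, Larsen advances.
Round 4: Larsen vs Chen — 19–2, Larsen advances.
The agenda winner is Larsen.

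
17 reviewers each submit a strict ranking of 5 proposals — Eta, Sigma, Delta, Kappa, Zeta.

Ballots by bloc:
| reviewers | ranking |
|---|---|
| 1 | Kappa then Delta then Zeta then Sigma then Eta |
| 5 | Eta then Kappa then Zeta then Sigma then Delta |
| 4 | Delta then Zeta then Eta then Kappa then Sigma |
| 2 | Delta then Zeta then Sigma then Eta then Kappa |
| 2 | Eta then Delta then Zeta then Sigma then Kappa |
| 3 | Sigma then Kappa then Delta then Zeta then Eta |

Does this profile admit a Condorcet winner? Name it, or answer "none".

none

Check each pair by majority over 17 ballots:
Eta–Sigma: Eta 11–6.
Eta–Delta: Delta 10–7.
Eta vs Kappa: Eta wins 13–4.
Eta–Zeta: Zeta 10–7.
Sigma–Delta: Delta 9–8.
Sigma vs Kappa: Kappa, 10–7.
Sigma–Zeta: Zeta 14–3.
Delta vs Kappa: Kappa wins 9–8.
Delta–Zeta: Delta 12–5.
Kappa vs Zeta: Kappa, 9–8.
Every project loses at least once (Eta loses to Delta; Sigma loses to Eta; Delta loses to Kappa; Kappa loses to Eta; Zeta loses to Delta). The majority relation contains the cycle Eta > Kappa > Delta > Eta, so there is no Condorcet winner.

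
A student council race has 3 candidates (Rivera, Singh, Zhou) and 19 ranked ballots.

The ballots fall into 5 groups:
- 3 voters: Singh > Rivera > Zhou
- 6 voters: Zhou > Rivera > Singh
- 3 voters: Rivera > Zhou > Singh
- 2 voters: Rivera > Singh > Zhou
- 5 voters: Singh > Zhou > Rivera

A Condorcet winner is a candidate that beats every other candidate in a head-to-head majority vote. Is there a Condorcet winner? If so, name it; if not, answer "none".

none

Check each pair by majority over 19 ballots:
Rivera vs Singh: 6+3+2 = 11 for Rivera, 8 for Singh — Rivera by 11–8.
Rivera vs Zhou: Zhou, 11–8.
Singh vs Zhou: 3+2+5 = 10 for Singh, 9 for Zhou — Singh by 10–9.
No candidate is unbeaten: Rivera loses to Zhou; Singh loses to Rivera; Zhou loses to Singh. In particular Rivera > Singh > Zhou > Rivera is a majority cycle — no Condorcet winner exists.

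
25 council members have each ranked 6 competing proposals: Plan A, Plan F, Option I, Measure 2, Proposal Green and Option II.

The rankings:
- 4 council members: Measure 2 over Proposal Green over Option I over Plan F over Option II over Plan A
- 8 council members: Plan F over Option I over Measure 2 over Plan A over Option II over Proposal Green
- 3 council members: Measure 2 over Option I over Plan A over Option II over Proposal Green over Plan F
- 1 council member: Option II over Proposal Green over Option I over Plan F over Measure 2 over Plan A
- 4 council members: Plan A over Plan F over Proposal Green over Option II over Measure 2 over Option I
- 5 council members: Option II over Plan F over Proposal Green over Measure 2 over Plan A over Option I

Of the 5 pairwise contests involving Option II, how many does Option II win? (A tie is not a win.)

1

Option II against each rival (25 council members):
Option II vs Plan A: Option II preferred on 4+1+5 = 10 ballots; Plan A wins 15–10.
Option II–Plan F: Plan F 16–9.
Option II vs Option I: Option I wins 15–10.
Option II vs Measure 2: Option II preferred on 1+4+5 = 10 ballots; Measure 2 wins 15–10.
Option II vs Proposal Green: 8+3+1+5 = 17 for Option II, 8 for Proposal Green — Option II by 17–8.
Option II beats Proposal Green; loses to Plan A, Plan F, Option I, Measure 2 — 1 pairwise win.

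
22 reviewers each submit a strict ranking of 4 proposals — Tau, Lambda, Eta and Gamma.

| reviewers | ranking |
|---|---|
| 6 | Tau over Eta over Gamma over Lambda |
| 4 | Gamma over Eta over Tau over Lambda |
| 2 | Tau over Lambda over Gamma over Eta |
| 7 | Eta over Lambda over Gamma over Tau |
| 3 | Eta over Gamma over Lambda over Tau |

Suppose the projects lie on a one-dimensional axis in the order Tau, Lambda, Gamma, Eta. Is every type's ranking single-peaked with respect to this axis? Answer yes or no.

no

Axis positions: Tau=1, Lambda=2, Gamma=3, Eta=4.
Type 1: ranking walks positions 1-4-3-2; Eta is ranked above Lambda even though Lambda lies between Eta and the peak Tau on the axis — preferences dip and rise again. Not single-peaked.
Type 2: ranking walks positions 3-4-1-2; Tau is ranked above Lambda even though Lambda lies between Tau and the peak Gamma on the axis — preferences dip and rise again. Not single-peaked.
Type 3 (peak Tau at position 1): ranking walks positions 1-2-3-4, expanding outward from the peak — single-peaked.
Type 4: ranking walks positions 4-2-3-1; Lambda is ranked above Gamma even though Gamma lies between Lambda and the peak Eta on the axis — preferences dip and rise again. Not single-peaked.
Type 5 (peak Eta at position 4): ranking walks positions 4-3-2-1, expanding outward from the peak — single-peaked.
Type 1 violates single-peakedness, so the profile is not single-peaked on this axis.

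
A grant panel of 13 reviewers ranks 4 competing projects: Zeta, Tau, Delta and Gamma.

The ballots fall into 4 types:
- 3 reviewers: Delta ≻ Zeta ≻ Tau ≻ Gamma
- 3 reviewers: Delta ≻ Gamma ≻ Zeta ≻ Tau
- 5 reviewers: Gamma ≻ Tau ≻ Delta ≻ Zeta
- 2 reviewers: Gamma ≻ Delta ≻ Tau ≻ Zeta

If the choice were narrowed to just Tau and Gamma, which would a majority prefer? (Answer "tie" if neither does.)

Gamma

Ballots ranking Tau above Gamma: 3.
Ballots ranking Gamma above Tau: 13 − 3 = 10.
Gamma wins the head-to-head 10–3.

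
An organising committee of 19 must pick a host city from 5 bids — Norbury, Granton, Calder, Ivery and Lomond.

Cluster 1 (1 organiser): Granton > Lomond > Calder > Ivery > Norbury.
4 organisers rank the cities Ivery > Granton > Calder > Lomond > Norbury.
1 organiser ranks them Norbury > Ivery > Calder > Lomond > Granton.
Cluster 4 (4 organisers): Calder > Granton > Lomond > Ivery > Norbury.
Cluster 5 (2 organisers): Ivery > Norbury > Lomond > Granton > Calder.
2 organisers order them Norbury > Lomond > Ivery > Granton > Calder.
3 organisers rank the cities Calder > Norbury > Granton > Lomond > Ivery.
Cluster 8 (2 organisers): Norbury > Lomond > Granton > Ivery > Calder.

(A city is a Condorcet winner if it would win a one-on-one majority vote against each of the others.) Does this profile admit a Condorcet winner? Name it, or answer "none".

none

Pairwise majorities:
Norbury–Granton: Norbury 10–9.
Norbury vs Calder: Calder, 12–7.
Norbury–Ivery: Ivery 11–8.
Norbury vs Lomond: Norbury wins 10–9.
Granton vs Calder: Granton, 11–8.
Granton vs Ivery: Granton wins 10–9.
Granton vs Lomond: Granton wins 12–7.
Calder vs Ivery: Ivery wins 11–8.
Calder–Lomond: Calder 12–7.
Ivery vs Lomond: Lomond, 12–7.
No city is unbeaten: Norbury loses to Calder; Granton loses to Norbury; Calder loses to Granton; Ivery loses to Granton; Lomond loses to Norbury. In particular Norbury beats Granton beats Calder beats Norbury is a majority cycle — no Condorcet winner exists.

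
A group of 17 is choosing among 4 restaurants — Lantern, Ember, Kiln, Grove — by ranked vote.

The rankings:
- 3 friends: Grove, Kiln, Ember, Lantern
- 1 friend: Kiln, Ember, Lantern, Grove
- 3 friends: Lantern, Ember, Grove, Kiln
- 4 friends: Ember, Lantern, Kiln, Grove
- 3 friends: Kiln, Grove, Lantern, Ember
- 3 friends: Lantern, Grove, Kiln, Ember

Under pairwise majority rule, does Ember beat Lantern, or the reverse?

Lantern

Ballots ranking Ember above Lantern: 3 + 1 + 4 = 8.
Ballots ranking Lantern above Ember: 17 − 8 = 9.
Lantern wins the head-to-head 9–8.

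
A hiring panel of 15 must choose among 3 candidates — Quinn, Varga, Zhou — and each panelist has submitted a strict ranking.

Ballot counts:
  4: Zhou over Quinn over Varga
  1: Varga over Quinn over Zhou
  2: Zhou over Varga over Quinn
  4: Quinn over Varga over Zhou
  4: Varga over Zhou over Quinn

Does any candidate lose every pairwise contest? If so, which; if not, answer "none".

Head-to-head results (15 committee members):
Quinn vs Varga: Quinn wins 8–7.
Quinn–Zhou: Zhou 10–5.
Varga vs Zhou: Varga is ranked higher on 1+4+4 = 9 ballots, Zhou on 6. Varga wins 9–6.
No candidate is winless: Quinn beats Varga; Varga beats Zhou; Zhou beats Quinn. There is no Condorcet loser.

none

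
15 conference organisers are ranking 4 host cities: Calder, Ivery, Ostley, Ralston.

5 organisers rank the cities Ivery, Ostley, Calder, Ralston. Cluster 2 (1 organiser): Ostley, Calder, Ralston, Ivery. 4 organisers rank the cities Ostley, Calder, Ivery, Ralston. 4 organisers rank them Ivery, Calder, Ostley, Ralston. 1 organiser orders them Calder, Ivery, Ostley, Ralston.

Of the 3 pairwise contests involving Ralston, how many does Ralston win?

Ralston against each rival (15 organisers):
Ralston vs Calder: Ralston preferred on 0 ballots; Calder wins 15–0.
Ralston–Ivery: Ivery 14–1.
Ralston vs Ostley: 0 for Ralston, 15 for Ostley — Ostley by 15–0.
Ralston beats no one; loses to Calder, Ivery, Ostley — 0 pairwise wins.

0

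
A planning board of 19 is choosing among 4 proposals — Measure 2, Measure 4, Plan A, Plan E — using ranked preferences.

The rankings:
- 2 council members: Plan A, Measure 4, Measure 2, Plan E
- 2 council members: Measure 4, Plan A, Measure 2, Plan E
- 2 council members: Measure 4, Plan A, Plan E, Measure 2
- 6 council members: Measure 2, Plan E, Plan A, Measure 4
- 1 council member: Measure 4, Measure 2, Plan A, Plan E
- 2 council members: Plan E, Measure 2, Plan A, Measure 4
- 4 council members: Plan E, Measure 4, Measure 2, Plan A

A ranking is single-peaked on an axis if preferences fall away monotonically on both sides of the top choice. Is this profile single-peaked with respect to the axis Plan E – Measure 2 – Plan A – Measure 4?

Axis positions: Plan E=1, Measure 2=2, Plan A=3, Measure 4=4.
Bloc 1 (peak Plan A at position 3): ranking walks positions 3-4-2-1, expanding outward from the peak — single-peaked.
Bloc 2 (peak Measure 4 at position 4): ranking walks positions 4-3-2-1, expanding outward from the peak — single-peaked.
Bloc 3: ranking walks positions 4-3-1-2; Plan E is ranked above Measure 2 even though Measure 2 lies between Plan E and the peak Measure 4 on the axis — preferences dip and rise again. Not single-peaked.
Bloc 4 (peak Measure 2 at position 2): ranking walks positions 2-1-3-4, expanding outward from the peak — single-peaked.
Bloc 5: ranking walks positions 4-2-3-1; Measure 2 is ranked above Plan A even though Plan A lies between Measure 2 and the peak Measure 4 on the axis — preferences dip and rise again. Not single-peaked.
Bloc 6 (peak Plan E at position 1): ranking walks positions 1-2-3-4, expanding outward from the peak — single-peaked.
Bloc 7: ranking walks positions 1-4-2-3; Measure 4 is ranked above Measure 2 even though Measure 2 lies between Measure 4 and the peak Plan E on the axis — preferences dip and rise again. Not single-peaked.
Bloc 3 violates single-peakedness, so the profile is not single-peaked on this axis.

no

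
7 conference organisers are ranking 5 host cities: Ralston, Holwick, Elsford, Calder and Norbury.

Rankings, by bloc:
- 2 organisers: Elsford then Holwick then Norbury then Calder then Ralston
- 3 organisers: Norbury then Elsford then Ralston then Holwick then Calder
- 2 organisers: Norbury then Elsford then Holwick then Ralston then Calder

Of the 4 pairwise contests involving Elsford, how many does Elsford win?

Elsford against each rival (7 organisers):
Elsford vs Ralston: Elsford, 7–0.
Elsford vs Holwick: Elsford, 7–0.
Elsford–Calder: Elsford 7–0.
Elsford vs Norbury: 2 to 5, Norbury.
Elsford beats Ralston, Holwick, Calder; loses to Norbury — 3 pairwise wins.

3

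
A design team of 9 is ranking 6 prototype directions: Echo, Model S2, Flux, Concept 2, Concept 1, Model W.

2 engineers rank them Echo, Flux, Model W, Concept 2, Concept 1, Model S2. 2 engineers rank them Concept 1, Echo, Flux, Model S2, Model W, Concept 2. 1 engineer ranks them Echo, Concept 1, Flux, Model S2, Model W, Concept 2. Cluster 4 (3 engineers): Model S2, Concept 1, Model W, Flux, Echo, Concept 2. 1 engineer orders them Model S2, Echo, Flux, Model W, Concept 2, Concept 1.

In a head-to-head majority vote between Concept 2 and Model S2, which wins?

Model S2

Ballots ranking Concept 2 above Model S2: 2.
Ballots ranking Model S2 above Concept 2: 9 − 2 = 7.
Model S2 wins the head-to-head 7–2.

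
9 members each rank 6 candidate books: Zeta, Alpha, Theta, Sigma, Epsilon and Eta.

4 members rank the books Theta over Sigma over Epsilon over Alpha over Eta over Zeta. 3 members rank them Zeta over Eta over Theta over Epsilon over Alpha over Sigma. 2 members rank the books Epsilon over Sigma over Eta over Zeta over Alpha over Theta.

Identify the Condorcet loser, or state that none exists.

Pairwise majorities:
Zeta vs Alpha: 3+2 = 5 for Zeta, 4 for Alpha — Zeta by 5–4.
Zeta vs Theta: 3+2 = 5 for Zeta, 4 for Theta — Zeta by 5–4.
Zeta–Sigma: Sigma 6–3.
Zeta vs Epsilon: Epsilon, 6–3.
Zeta vs Eta: Eta, 6–3.
Alpha vs Theta: 2 to 7, Theta.
Alpha vs Sigma: Alpha preferred on 3 ballots; Sigma wins 6–3.
Alpha vs Epsilon: Alpha preferred on 0 ballots; Epsilon wins 9–0.
Alpha vs Eta: 4 for Alpha, 5 for Eta — Eta by 5–4.
Theta vs Sigma: 4+3 = 7 for Theta, 2 for Sigma — Theta by 7–2.
Theta vs Epsilon: Theta, 7–2.
Theta–Eta: Eta 5–4.
Sigma vs Epsilon: Sigma is ranked higher on 4 ballots, Epsilon on 5. Epsilon wins 5–4.
Sigma vs Eta: Sigma wins 6–3.
Epsilon vs Eta: 6 to 3, Epsilon.
Alpha is beaten in every head-to-head and is the Condorcet loser.

Alpha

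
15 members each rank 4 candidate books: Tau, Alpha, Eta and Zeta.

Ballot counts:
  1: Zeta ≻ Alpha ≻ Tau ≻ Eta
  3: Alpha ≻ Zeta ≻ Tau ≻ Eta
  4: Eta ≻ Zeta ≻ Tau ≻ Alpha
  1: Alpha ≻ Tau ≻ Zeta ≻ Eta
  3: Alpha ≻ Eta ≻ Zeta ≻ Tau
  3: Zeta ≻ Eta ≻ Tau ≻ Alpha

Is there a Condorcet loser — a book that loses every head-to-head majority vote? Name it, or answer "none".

Head-to-head results (15 members):
Tau vs Alpha: Alpha, 8–7.
Tau vs Eta: Eta wins 10–5.
Tau vs Zeta: Zeta wins 14–1.
Alpha vs Eta: Alpha, 8–7.
Alpha vs Zeta: Zeta, 8–7.
Eta–Zeta: Zeta 8–7.
Only Tau has no wins; Tau is the Condorcet loser.

Tau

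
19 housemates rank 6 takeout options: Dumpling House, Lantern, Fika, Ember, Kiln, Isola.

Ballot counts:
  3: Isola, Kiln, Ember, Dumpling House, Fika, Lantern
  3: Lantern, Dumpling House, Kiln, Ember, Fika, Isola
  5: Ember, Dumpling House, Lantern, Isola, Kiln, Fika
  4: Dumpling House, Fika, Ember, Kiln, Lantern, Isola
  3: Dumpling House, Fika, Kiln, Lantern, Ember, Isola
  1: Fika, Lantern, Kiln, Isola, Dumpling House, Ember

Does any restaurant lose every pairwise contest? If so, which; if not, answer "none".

Head-to-head results (19 friends):
Dumpling House vs Lantern: Dumpling House wins 15–4.
Dumpling House vs Fika: Dumpling House wins 18–1.
Dumpling House vs Ember: Dumpling House preferred on 3+4+3+1 = 11 ballots; Dumpling House wins 11–8.
Dumpling House vs Kiln: Dumpling House preferred on 3+5+4+3 = 15 ballots; Dumpling House wins 15–4.
Dumpling House vs Isola: 15 to 4, Dumpling House.
Lantern vs Fika: 8 to 11, Fika.
Lantern vs Ember: Ember wins 12–7.
Lantern vs Kiln: Lantern preferred on 3+5+1 = 9 ballots; Kiln wins 10–9.
Lantern vs Isola: 3+5+4+3+1 = 16 for Lantern, 3 for Isola — Lantern by 16–3.
Fika vs Ember: Fika is ranked higher on 4+3+1 = 8 ballots, Ember on 11. Ember wins 11–8.
Fika vs Kiln: 8 to 11, Kiln.
Fika vs Isola: 11 to 8, Fika.
Ember vs Kiln: 9 to 10, Kiln.
Ember vs Isola: Ember, 15–4.
Kiln vs Isola: 11 to 8, Kiln.
Isola is beaten in every head-to-head and is the Condorcet loser.

Isola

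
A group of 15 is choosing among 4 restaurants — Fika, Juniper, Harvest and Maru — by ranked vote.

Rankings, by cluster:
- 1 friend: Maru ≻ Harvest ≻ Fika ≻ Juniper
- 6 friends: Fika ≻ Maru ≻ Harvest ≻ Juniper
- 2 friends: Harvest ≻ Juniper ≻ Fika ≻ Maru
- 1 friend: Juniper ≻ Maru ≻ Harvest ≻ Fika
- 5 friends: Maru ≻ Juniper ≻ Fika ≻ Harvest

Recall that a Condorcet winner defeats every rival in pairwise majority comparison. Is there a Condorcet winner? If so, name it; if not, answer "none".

none

Check each pair by majority over 15 ballots:
Fika vs Juniper: 7 to 8, Juniper.
Fika vs Harvest: Fika preferred on 6+5 = 11 ballots; Fika wins 11–4.
Fika vs Maru: 8 to 7, Fika.
Juniper vs Harvest: 6 to 9, Harvest.
Juniper vs Maru: Juniper preferred on 2+1 = 3 ballots; Maru wins 12–3.
Harvest vs Maru: 2 to 13, Maru.
No restaurant is unbeaten: Fika loses to Juniper; Juniper loses to Harvest; Harvest loses to Fika; Maru loses to Fika. In particular Fika beats Harvest beats Juniper beats Fika is a majority cycle — no Condorcet winner exists.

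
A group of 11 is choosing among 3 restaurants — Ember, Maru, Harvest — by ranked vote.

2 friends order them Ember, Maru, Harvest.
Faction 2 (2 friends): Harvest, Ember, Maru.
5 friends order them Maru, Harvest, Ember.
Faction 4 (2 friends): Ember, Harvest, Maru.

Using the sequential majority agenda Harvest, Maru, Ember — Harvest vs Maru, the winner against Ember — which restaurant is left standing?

Round 1: Harvest vs Maru — 4–7, Maru advances.
Round 2: Maru vs Ember — 5–6, Ember advances.
Ember survives the agenda.

Ember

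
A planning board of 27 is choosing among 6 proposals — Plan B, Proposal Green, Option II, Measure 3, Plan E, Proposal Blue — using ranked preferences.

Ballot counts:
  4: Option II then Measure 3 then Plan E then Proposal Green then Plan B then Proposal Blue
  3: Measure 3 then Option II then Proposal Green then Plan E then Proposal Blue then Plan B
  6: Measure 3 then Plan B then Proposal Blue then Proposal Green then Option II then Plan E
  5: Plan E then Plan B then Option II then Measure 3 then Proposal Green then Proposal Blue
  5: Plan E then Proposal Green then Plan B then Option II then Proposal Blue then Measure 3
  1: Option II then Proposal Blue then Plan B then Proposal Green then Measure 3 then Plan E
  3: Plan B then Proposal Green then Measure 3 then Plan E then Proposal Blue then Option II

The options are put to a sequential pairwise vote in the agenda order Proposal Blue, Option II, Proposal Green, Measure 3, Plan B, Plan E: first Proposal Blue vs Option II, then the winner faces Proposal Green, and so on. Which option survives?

Plan E

Round 1: Proposal Blue vs Option II — 9–18, Option II advances.
Round 2: Option II vs Proposal Green — 13–14, Proposal Green advances.
Round 3: Proposal Green vs Measure 3 — 9–18, Measure 3 advances.
Round 4: Measure 3 vs Plan B — 13–14, Plan B advances.
Round 5: Plan B vs Plan E — 10–17, Plan E advances.
The agenda winner is Plan E.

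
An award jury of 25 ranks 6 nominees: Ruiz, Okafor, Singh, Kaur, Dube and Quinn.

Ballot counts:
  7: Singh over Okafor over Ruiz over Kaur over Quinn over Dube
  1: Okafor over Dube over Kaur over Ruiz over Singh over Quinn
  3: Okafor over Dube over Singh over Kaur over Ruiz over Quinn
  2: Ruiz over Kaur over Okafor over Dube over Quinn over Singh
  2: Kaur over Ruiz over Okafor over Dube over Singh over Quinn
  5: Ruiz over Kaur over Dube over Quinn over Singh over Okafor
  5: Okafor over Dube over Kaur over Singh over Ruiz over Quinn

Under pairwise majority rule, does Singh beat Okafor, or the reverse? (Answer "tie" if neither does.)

Ballots ranking Singh above Okafor: 7 + 5 = 12.
Ballots ranking Okafor above Singh: 25 − 12 = 13.
Okafor wins the head-to-head 13–12.

Okafor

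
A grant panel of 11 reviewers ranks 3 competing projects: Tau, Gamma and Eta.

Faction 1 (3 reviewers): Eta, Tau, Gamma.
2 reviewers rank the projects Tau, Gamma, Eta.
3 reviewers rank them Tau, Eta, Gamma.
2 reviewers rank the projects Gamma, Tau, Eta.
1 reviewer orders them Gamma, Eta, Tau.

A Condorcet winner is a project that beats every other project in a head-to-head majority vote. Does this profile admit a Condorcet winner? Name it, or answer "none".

Head-to-head results (11 reviewers):
Tau vs Gamma: Tau wins 8–3.
Tau vs Eta: Tau, 7–4.
Gamma vs Eta: Eta wins 6–5.
Tau wins every pairwise contest, so Tau is the Condorcet winner.

Tau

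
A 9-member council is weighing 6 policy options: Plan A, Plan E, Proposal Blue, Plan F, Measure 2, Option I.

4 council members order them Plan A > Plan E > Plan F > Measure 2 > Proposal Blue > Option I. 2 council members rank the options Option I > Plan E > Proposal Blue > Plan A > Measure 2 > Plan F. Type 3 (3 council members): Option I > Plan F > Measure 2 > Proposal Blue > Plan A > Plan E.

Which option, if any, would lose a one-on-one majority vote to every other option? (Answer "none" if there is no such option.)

Pairwise majorities:
Plan A vs Plan E: Plan A is ranked higher on 4+3 = 7 ballots, Plan E on 2. Plan A wins 7–2.
Plan A vs Proposal Blue: Plan A preferred on 4 ballots; Proposal Blue wins 5–4.
Plan A–Plan F: Plan A 6–3.
Plan A vs Measure 2: Plan A is ranked higher on 4+2 = 6 ballots, Measure 2 on 3. Plan A wins 6–3.
Plan A vs Option I: 4 to 5, Option I.
Plan E vs Proposal Blue: Plan E, 6–3.
Plan E vs Plan F: Plan E wins 6–3.
Plan E–Measure 2: Plan E 6–3.
Plan E–Option I: Option I 5–4.
Proposal Blue vs Plan F: Proposal Blue is ranked higher on 2 ballots, Plan F on 7. Plan F wins 7–2.
Proposal Blue–Measure 2: Measure 2 7–2.
Proposal Blue vs Option I: Option I wins 5–4.
Plan F–Measure 2: Plan F 7–2.
Plan F vs Option I: Option I wins 5–4.
Measure 2 vs Option I: Option I wins 5–4.
Each option has at least one pairwise win (Plan A beats Plan E; Plan E beats Proposal Blue; Proposal Blue beats Plan A; Plan F beats Proposal Blue; Measure 2 beats Proposal Blue; Option I beats Plan A) — no Condorcet loser.

none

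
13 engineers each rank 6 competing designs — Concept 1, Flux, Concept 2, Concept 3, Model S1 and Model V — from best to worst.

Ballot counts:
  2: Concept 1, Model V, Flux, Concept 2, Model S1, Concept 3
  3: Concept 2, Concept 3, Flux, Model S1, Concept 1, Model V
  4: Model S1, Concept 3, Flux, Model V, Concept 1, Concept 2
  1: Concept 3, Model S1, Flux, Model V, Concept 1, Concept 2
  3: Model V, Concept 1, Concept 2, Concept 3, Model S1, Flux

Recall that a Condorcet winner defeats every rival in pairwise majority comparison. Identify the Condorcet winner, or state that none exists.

none

Check each pair by majority over 13 ballots:
Concept 1–Flux: Flux 8–5.
Concept 1 vs Concept 2: Concept 1, 10–3.
Concept 1–Concept 3: Concept 3 8–5.
Concept 1 vs Model S1: Model S1, 8–5.
Concept 1–Model V: Model V 8–5.
Flux vs Concept 2: Flux wins 7–6.
Flux vs Concept 3: Concept 3, 11–2.
Flux–Model S1: Model S1 8–5.
Flux vs Model V: Flux, 8–5.
Concept 2 vs Concept 3: Concept 2 wins 8–5.
Concept 2 vs Model S1: Concept 2, 8–5.
Concept 2–Model V: Model V 10–3.
Concept 3 vs Model S1: Concept 3, 7–6.
Concept 3–Model V: Concept 3 8–5.
Model S1 vs Model V: Model S1 wins 8–5.
Each design drops at least one matchup (Concept 1 loses to Flux; Flux loses to Concept 3; Concept 2 loses to Concept 1; Concept 3 loses to Concept 2; Model S1 loses to Concept 2; Model V loses to Flux); the cycle Concept 1 beats Concept 2 beats Concept 3 beats Concept 1 rules out a Condorcet winner.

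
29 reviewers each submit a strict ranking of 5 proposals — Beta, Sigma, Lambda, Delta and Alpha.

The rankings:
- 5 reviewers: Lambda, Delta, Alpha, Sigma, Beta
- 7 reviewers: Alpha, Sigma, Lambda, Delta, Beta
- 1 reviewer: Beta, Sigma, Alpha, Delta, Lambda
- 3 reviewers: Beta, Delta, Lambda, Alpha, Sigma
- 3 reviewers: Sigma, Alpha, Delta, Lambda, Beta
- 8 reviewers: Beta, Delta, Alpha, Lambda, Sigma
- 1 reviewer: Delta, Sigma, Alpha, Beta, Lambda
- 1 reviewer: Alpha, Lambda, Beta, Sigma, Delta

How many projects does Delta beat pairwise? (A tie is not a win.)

4

Delta against each rival (29 reviewers):
Delta vs Beta: Delta preferred on 5+7+3+1 = 16 ballots; Delta wins 16–13.
Delta vs Sigma: Delta, 17–12.
Delta vs Lambda: Delta wins 16–13.
Delta vs Alpha: Delta is ranked higher on 5+3+8+1 = 17 ballots, Alpha on 12. Delta wins 17–12.
Delta beats Beta, Sigma, Lambda, Alpha — 4 pairwise wins.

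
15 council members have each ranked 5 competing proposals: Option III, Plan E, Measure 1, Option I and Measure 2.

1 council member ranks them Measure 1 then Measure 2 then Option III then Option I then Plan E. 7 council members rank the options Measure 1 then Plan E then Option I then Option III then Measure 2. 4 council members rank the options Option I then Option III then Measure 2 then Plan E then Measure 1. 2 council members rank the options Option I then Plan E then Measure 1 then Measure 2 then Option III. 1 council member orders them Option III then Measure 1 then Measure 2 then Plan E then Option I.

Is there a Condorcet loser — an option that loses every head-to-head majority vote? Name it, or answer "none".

Measure 2

Pairwise majorities:
Option III vs Plan E: Plan E wins 9–6.
Option III vs Measure 1: 4+1 = 5 for Option III, 10 for Measure 1 — Measure 1 by 10–5.
Option III vs Option I: Option I wins 13–2.
Option III–Measure 2: Option III 12–3.
Plan E vs Measure 1: Plan E is ranked higher on 4+2 = 6 ballots, Measure 1 on 9. Measure 1 wins 9–6.
Plan E vs Option I: 8 to 7, Plan E.
Plan E vs Measure 2: 9 to 6, Plan E.
Measure 1 vs Option I: 1+7+1 = 9 for Measure 1, 6 for Option I — Measure 1 by 9–6.
Measure 1 vs Measure 2: 11 to 4, Measure 1.
Option I vs Measure 2: 13 to 2, Option I.
Measure 2 is beaten in every head-to-head and is the Condorcet loser.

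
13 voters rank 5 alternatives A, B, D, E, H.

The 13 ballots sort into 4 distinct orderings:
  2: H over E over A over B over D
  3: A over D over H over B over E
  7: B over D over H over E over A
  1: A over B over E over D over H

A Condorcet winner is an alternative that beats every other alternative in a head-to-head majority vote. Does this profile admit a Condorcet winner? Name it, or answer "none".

Head-to-head results (13 voters):
A vs B: B wins 7–6.
A vs D: 2+3+1 = 6 for A, 7 for D — D by 7–6.
A vs E: 3+1 = 4 for A, 9 for E — E by 9–4.
A vs H: 3+1 = 4 for A, 9 for H — H by 9–4.
B vs D: B, 10–3.
B vs E: B, 11–2.
B vs H: B is ranked higher on 7+1 = 8 ballots, H on 5. B wins 8–5.
D vs E: 10 to 3, D.
D vs H: D is ranked higher on 3+7+1 = 11 ballots, H on 2. D wins 11–2.
E vs H: E preferred on 1 ballot; H wins 12–1.
Only B has no losses; B is the Condorcet winner.

B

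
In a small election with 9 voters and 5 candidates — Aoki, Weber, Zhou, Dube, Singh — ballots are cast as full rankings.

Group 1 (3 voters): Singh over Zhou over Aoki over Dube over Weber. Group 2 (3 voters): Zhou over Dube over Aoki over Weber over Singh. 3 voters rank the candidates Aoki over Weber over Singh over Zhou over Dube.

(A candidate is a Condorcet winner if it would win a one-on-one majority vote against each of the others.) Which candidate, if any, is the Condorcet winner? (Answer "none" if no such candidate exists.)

none

Head-to-head results (9 voters):
Aoki vs Weber: 9 to 0, Aoki.
Aoki vs Zhou: Aoki preferred on 3 ballots; Zhou wins 6–3.
Aoki vs Dube: Aoki is ranked higher on 3+3 = 6 ballots, Dube on 3. Aoki wins 6–3.
Aoki vs Singh: Aoki preferred on 3+3 = 6 ballots; Aoki wins 6–3.
Weber vs Zhou: Weber is ranked higher on 3 ballots, Zhou on 6. Zhou wins 6–3.
Weber vs Dube: Weber is ranked higher on 3 ballots, Dube on 6. Dube wins 6–3.
Weber vs Singh: 6 to 3, Weber.
Zhou vs Dube: Zhou preferred on 3+3+3 = 9 ballots; Zhou wins 9–0.
Zhou vs Singh: 3 for Zhou, 6 for Singh — Singh by 6–3.
Dube vs Singh: 3 to 6, Singh.
No candidate is unbeaten: Aoki loses to Zhou; Weber loses to Aoki; Zhou loses to Singh; Dube loses to Aoki; Singh loses to Aoki. In particular Aoki beats Singh beats Zhou beats Aoki is a majority cycle — no Condorcet winner exists.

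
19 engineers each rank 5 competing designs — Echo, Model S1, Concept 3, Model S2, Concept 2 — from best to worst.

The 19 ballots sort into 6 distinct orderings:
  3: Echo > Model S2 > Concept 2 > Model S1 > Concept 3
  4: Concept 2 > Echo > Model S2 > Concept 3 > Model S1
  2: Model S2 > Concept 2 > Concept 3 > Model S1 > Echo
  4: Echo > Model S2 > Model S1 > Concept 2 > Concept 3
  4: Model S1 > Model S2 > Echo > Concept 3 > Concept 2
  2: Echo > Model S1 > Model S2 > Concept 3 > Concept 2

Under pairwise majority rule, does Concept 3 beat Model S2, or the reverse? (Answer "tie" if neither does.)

No ballot ranks Concept 3 above Model S2: 0.
Ballots ranking Model S2 above Concept 3: 19 − 0 = 19.
Model S2 wins the head-to-head 19–0.

Model S2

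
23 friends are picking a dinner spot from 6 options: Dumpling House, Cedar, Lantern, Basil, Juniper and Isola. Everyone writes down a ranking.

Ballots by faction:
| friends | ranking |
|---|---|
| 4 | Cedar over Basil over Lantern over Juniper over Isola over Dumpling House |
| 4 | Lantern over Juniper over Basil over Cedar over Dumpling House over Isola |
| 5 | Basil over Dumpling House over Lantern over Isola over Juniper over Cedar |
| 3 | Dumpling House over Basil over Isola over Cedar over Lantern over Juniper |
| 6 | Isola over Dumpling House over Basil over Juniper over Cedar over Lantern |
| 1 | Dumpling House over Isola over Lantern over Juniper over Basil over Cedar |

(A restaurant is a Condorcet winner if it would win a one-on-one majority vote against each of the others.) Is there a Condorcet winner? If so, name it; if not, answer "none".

Head-to-head results (23 friends):
Dumpling House vs Cedar: Dumpling House, 15–8.
Dumpling House–Lantern: Dumpling House 15–8.
Dumpling House–Basil: Basil 13–10.
Dumpling House–Juniper: Dumpling House 15–8.
Dumpling House vs Isola: Dumpling House, 13–10.
Cedar vs Lantern: Cedar, 13–10.
Cedar vs Basil: Basil wins 19–4.
Cedar vs Juniper: Juniper, 16–7.
Cedar–Isola: Isola 15–8.
Lantern–Basil: Basil 18–5.
Lantern vs Juniper: Lantern wins 17–6.
Lantern vs Isola: Lantern wins 13–10.
Basil vs Juniper: Basil wins 18–5.
Basil vs Isola: Basil wins 16–7.
Juniper–Isola: Isola 15–8.
Basil defeats every rival head-to-head and is the Condorcet winner.

Basil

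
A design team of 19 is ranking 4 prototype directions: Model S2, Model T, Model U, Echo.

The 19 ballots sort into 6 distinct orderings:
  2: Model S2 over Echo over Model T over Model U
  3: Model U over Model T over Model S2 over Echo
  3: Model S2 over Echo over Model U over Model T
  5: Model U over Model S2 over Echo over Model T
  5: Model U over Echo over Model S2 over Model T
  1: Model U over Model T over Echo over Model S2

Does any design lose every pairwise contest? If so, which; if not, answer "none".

Model T

Pairwise majorities:
Model S2 vs Model T: Model S2 preferred on 2+3+5+5 = 15 ballots; Model S2 wins 15–4.
Model S2 vs Model U: Model U, 14–5.
Model S2 vs Echo: Model S2 wins 13–6.
Model T–Model U: Model U 17–2.
Model T vs Echo: Echo, 15–4.
Model U vs Echo: Model U wins 14–5.
Only Model T has no wins; Model T is the Condorcet loser.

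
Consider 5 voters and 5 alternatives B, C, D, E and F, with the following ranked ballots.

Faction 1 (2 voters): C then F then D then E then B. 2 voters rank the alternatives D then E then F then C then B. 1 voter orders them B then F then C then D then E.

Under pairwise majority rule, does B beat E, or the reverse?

Ballots ranking B above E: 1.
Ballots ranking E above B: 5 − 1 = 4.
E wins the head-to-head 4–1.

E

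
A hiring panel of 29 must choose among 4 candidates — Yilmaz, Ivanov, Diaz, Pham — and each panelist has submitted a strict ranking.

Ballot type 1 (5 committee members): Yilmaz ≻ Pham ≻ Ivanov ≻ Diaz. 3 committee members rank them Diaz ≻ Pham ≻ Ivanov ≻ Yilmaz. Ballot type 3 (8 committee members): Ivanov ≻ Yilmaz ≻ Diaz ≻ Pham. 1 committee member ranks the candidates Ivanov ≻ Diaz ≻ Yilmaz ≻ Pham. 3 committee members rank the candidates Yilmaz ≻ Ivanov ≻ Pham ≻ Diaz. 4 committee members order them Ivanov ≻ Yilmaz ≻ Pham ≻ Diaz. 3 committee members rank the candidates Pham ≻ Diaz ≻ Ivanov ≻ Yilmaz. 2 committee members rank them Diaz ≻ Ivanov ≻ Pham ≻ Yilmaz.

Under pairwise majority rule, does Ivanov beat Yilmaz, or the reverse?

Ballots ranking Ivanov above Yilmaz: 3 + 8 + 1 + 4 + 3 + 2 = 21.
Ballots ranking Yilmaz above Ivanov: 29 − 21 = 8.
Ivanov wins the head-to-head 21–8.

Ivanov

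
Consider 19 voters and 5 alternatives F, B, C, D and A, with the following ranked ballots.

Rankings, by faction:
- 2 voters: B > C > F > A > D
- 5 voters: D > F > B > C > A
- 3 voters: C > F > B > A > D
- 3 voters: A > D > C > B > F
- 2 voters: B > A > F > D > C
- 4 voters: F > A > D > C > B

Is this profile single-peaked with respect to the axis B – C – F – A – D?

no

Axis positions: B=1, C=2, F=3, A=4, D=5.
Faction 1 (peak B at position 1): ranking walks positions 1-2-3-4-5, expanding outward from the peak — single-peaked.
Faction 2: ranking walks positions 5-3-1-2-4; F is ranked above A even though A lies between F and the peak D on the axis — preferences dip and rise again. Not single-peaked.
Faction 3 (peak C at position 2): ranking walks positions 2-3-1-4-5, expanding outward from the peak — single-peaked.
Faction 4: ranking walks positions 4-5-2-1-3; C is ranked above F even though F lies between C and the peak A on the axis — preferences dip and rise again. Not single-peaked.
Faction 5: ranking walks positions 1-4-3-5-2; A is ranked above C even though C lies between A and the peak B on the axis — preferences dip and rise again. Not single-peaked.
Faction 6 (peak F at position 3): ranking walks positions 3-4-5-2-1, expanding outward from the peak — single-peaked.
Faction 2 violates single-peakedness, so the profile is not single-peaked on this axis.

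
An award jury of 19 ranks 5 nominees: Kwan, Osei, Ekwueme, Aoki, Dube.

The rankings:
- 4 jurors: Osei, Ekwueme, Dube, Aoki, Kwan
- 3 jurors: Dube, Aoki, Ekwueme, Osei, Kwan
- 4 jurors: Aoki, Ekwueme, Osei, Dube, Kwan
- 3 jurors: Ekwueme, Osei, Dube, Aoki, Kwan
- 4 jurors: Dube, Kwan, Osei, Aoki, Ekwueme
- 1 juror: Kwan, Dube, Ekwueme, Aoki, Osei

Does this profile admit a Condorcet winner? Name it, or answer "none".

none

Check each pair by majority over 19 ballots:
Kwan vs Osei: Osei wins 14–5.
Kwan vs Ekwueme: Ekwueme wins 14–5.
Kwan vs Aoki: Aoki, 14–5.
Kwan vs Dube: Dube wins 18–1.
Osei–Ekwueme: Ekwueme 11–8.
Osei vs Aoki: Osei wins 11–8.
Osei vs Dube: Osei, 11–8.
Ekwueme–Aoki: Aoki 11–8.
Ekwueme vs Dube: Ekwueme, 11–8.
Aoki–Dube: Dube 15–4.
Every nominee loses at least once (Kwan loses to Osei; Osei loses to Ekwueme; Ekwueme loses to Aoki; Aoki loses to Osei; Dube loses to Osei). The majority relation contains the cycle Osei → Aoki → Ekwueme → Osei, so there is no Condorcet winner.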